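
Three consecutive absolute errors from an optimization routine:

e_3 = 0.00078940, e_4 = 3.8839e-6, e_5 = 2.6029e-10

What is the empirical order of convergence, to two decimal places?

1.81

p ≈ ln(e_5/e_4) / ln(e_4/e_3)
  = ln(2.6029e-10/3.8839e-6) / ln(3.8839e-6/0.00078940)
  = ln(6.70177e-05) / ln(0.00492007)
  = -9.61055 / -5.31443 ≈ 1.80839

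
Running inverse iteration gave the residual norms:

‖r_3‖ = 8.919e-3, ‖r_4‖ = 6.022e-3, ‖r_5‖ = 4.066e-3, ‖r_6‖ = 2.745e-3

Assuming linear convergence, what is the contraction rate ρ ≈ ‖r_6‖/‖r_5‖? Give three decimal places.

0.675

ρ ≈ ‖r_6‖/‖r_5‖ = 2.745e-3/4.066e-3 = 0.67511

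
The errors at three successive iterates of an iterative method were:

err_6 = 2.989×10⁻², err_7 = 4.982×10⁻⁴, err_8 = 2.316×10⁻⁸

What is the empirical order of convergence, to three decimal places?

p ≈ ln(err_8/err_7) / ln(err_7/err_6)
  = ln(2.316×10⁻⁸/4.982×10⁻⁴) / ln(4.982×10⁻⁴/2.989×10⁻²)
  = ln(4.64874e-05) / ln(0.0166678)
  = -9.976329 / -4.094277 ≈ 2.436652

2.437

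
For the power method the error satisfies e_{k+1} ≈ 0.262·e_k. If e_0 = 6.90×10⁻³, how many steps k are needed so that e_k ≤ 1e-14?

After k steps, e_k ≈ 6.90×10⁻³·0.262^k.
Need 0.262^k ≤ 1e-14/6.90×10⁻³ = 1.44928e-12.
k ≥ ln(1.44928e-12)/ln(0.262) = -27.2600/-1.33941 = 20.352.
Smallest integer k = 21.

21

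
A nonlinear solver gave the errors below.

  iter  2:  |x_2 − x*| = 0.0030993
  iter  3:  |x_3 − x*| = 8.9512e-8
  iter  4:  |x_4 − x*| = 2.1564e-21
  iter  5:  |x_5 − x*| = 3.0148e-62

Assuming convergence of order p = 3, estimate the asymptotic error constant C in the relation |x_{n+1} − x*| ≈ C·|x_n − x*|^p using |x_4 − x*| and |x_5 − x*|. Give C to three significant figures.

3.01

C ≈ |x_5 − x*| / |x_4 − x*|^3
  = 3.0148e-62 / (2.1564e-21)^3
  = 3.0148e-62 / 1.00274e-62 ≈ 3.0066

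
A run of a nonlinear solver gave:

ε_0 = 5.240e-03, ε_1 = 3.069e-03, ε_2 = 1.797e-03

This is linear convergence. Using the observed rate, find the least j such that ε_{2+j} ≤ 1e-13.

Rate ρ ≈ ε_2/ε_1 = 1.797e-03/3.069e-03 = 0.5855.
After j more steps, ε_{2+j} ≈ 1.797e-03·ρ^j; need ρ^j ≤ 1e-13/1.797e-03 = 5.56483e-11.
j ≥ ln(5.56483e-11)/ln(0.5855) = -23.6120/-0.53529 = 44.111.
So 45 more iterations are needed.

45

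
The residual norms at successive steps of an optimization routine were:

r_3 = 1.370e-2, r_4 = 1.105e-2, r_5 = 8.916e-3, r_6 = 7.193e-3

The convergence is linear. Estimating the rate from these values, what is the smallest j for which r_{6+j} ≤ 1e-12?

Rate ρ ≈ r_6/r_5 = 7.193e-3/8.916e-3 = 0.8068.
After j more steps, r_{6+j} ≈ 7.193e-3·ρ^j; need ρ^j ≤ 1e-12/7.193e-3 = 1.39024e-10.
j ≥ ln(1.39024e-10)/ln(0.8068) = -22.6964/-0.21468 = 105.722.
So 106 more iterations are needed.

106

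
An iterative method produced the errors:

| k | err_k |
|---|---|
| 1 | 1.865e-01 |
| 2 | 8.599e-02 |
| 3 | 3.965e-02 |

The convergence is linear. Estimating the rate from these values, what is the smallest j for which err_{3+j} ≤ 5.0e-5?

9

Rate ρ ≈ err_3/err_2 = 3.965e-02/8.599e-02 = 0.4611.
After j more steps, err_{3+j} ≈ 3.965e-02·ρ^j; need ρ^j ≤ 5.0e-5/3.965e-02 = 0.00126103.
j ≥ ln(0.00126103)/ln(0.4611) = -6.6758/-0.77414 = 8.624.
So 9 more iterations are needed.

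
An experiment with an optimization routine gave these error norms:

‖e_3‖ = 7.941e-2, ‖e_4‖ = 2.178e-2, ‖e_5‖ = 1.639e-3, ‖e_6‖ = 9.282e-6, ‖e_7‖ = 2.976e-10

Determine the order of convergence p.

2

Consecutive ratios: ‖e_7‖/‖e_6‖ = 2.976e-10/9.282e-6 = 3.20621e-05, ‖e_6‖/‖e_5‖ = 9.282e-6/1.639e-3 = 0.00566321.
p ≈ ln(3.20621e-05)/ln(0.00566321) = -10.3478/-5.1738 ≈ 2.00.
So the convergence is quadratic (order 2).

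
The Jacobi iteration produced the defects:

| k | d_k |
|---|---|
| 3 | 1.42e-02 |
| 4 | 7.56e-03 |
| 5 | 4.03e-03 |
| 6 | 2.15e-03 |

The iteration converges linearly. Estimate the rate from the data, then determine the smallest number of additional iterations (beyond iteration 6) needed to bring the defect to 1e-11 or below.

31

Rate ρ ≈ d_6/d_5 = 2.15e-03/4.03e-03 = 0.5335.
After j more steps, d_{6+j} ≈ 2.15e-03·ρ^j; need ρ^j ≤ 1e-11/2.15e-03 = 4.65116e-09.
j ≥ ln(4.65116e-09)/ln(0.5335) = -19.1861/-0.62830 = 30.537.
So 31 more iterations are needed.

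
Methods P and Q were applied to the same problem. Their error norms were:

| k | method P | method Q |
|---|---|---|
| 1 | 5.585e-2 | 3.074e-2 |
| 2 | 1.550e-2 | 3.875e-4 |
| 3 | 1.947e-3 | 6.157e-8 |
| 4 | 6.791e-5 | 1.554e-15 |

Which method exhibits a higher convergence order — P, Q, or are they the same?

Method P: p ≈ ln(6.791e-5/1.947e-3)/ln(1.947e-3/1.550e-2) ≈ 1.62.
Method Q: p ≈ ln(1.554e-15/6.157e-8)/ln(6.157e-8/3.875e-4) ≈ 2.00.
Method Q has the higher order (≈2.0 vs ≈1.6).

Q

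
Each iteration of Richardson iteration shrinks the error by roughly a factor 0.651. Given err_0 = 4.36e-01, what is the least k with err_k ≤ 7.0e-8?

After k steps, err_k ≈ 4.36e-01·0.651^k.
Need 0.651^k ≤ 7.0e-8/4.36e-01 = 1.6055e-07.
k ≥ ln(1.6055e-07)/ln(0.651) = -15.6447/-0.42925 = 36.447.
Smallest integer k = 37.

37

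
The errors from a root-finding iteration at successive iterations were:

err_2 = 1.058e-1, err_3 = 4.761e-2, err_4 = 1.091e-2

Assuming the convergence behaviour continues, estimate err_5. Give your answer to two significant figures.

7.2e-4

First estimate the order: p ≈ ln(err_4/err_3) / ln(err_3/err_2) = ln(1.091e-2/4.761e-2)/ln(4.761e-2/1.058e-1) = ln(0.229154)/ln(0.45) ≈ 1.8451.
Then err_5 ≈ err_4·(err_4/err_3)^p = 1.091e-2·(0.229154)^1.8451 = 1.091e-2·0.0659737 ≈ 0.0007198.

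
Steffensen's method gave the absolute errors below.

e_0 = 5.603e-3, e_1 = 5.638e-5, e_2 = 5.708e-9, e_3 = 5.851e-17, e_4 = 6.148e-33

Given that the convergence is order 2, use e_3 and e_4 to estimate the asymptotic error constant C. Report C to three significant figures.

1.80

C ≈ e_4 / e_3^2
  = 6.148e-33 / (5.851e-17)^2
  = 6.148e-33 / 3.42342e-33 ≈ 1.7959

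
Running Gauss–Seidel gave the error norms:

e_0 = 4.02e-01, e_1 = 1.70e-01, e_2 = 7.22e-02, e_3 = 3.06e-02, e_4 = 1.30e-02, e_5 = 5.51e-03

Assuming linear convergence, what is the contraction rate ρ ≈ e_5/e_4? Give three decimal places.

ρ ≈ e_5/e_4 = 5.51e-03/1.30e-02 = 0.42385

0.424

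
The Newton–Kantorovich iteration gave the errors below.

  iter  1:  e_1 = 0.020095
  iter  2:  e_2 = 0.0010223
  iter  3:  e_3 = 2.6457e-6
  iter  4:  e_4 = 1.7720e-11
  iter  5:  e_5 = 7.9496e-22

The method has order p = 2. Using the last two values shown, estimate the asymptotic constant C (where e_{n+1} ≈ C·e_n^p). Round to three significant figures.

2.53

C ≈ e_5 / e_4^2
  = 7.9496e-22 / (1.7720e-11)^2
  = 7.9496e-22 / 3.13998e-22 ≈ 2.5317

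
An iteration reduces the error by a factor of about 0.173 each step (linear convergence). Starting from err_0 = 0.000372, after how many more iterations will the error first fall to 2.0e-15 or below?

After k steps, err_k ≈ 0.000372·0.173^k.
Need 0.173^k ≤ 2.0e-15/0.000372 = 5.37634e-12.
k ≥ ln(5.37634e-12)/ln(0.173) = -25.9490/-1.75446 = 14.790.
Smallest integer k = 15.

15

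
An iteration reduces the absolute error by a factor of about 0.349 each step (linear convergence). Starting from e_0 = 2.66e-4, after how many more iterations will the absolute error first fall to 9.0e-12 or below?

After k steps, e_k ≈ 2.66e-4·0.349^k.
Need 0.349^k ≤ 9.0e-12/2.66e-4 = 3.38346e-08.
k ≥ ln(3.38346e-08)/ln(0.349) = -17.2018/-1.05268 = 16.341.
Smallest integer k = 17.

17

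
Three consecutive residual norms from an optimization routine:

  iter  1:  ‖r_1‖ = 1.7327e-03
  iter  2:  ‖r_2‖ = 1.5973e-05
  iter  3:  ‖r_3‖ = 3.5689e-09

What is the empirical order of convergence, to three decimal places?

1.794

p ≈ ln(‖r_3‖/‖r_2‖) / ln(‖r_2‖/‖r_1‖)
  = ln(3.5689e-09/1.5973e-05) / ln(1.5973e-05/1.7327e-03)
  = ln(0.000223433) / ln(0.00921856)
  = -8.406399 / -4.686536 ≈ 1.793734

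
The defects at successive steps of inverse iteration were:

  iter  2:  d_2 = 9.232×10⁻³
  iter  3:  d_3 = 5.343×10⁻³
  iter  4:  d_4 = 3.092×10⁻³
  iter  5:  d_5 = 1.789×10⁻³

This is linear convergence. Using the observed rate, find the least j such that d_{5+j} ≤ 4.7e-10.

28

Rate ρ ≈ d_5/d_4 = 1.789×10⁻³/3.092×10⁻³ = 0.5786.
After j more steps, d_{5+j} ≈ 1.789×10⁻³·ρ^j; need ρ^j ≤ 4.7e-10/1.789×10⁻³ = 2.62717e-07.
j ≥ ln(2.62717e-07)/ln(0.5786) = -15.1522/-0.54714 = 27.693.
So 28 more iterations are needed.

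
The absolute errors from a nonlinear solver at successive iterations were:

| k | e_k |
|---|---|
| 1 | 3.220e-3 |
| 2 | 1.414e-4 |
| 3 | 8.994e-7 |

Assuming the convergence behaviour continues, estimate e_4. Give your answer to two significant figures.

First estimate the order: p ≈ ln(e_3/e_2) / ln(e_2/e_1) = ln(8.994e-7/1.414e-4)/ln(1.414e-4/3.220e-3) = ln(0.00636068)/ln(0.043913) ≈ 1.6182.
Then e_4 ≈ e_3·(e_3/e_2)^p = 8.994e-7·(0.00636068)^1.6182 = 8.994e-7·0.000279016 ≈ 2.509e-10.

2.5e-10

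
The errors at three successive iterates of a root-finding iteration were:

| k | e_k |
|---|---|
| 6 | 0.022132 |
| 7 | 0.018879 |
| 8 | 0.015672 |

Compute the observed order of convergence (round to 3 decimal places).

1.171

p ≈ ln(e_8/e_7) / ln(e_7/e_6)
  = ln(0.015672/0.018879) / ln(0.018879/0.022132)
  = ln(0.830129) / ln(0.853018)
  = -0.186174 / -0.158975 ≈ 1.171090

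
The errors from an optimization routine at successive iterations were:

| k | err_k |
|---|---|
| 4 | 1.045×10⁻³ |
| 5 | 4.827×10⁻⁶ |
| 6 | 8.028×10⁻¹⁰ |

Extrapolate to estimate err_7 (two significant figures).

6.2e-16

First estimate the order: p ≈ ln(err_6/err_5) / ln(err_5/err_4) = ln(8.028×10⁻¹⁰/4.827×10⁻⁶)/ln(4.827×10⁻⁶/1.045×10⁻³) = ln(0.000166314)/ln(0.00461914) ≈ 1.6181.
Then err_7 ≈ err_6·(err_6/err_5)^p = 8.028×10⁻¹⁰·(0.000166314)^1.6181 = 8.028×10⁻¹⁰·7.67512e-07 ≈ 6.162e-16.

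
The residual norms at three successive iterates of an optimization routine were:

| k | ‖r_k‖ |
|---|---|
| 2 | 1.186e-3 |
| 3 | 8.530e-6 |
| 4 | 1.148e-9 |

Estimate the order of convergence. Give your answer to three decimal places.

1.806

p ≈ ln(‖r_4‖/‖r_3‖) / ln(‖r_3‖/‖r_2‖)
  = ln(1.148e-9/8.530e-6) / ln(8.530e-6/1.186e-3)
  = ln(0.000134584) / ln(0.00719224)
  = -8.913322 / -4.934753 ≈ 1.806235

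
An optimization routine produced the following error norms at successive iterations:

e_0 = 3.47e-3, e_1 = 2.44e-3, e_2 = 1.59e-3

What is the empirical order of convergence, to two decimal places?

1.22

p ≈ ln(e_2/e_1) / ln(e_1/e_0)
  = ln(1.59e-3/2.44e-3) / ln(2.44e-3/3.47e-3)
  = ln(0.651639) / ln(0.70317)
  = -0.42826 / -0.35216 ≈ 1.21609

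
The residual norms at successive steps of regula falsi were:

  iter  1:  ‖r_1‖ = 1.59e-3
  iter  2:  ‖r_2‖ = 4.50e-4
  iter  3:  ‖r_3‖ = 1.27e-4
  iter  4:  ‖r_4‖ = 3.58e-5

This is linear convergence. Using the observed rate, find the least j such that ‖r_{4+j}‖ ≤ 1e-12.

Rate ρ ≈ ‖r_4‖/‖r_3‖ = 3.58e-5/1.27e-4 = 0.2819.
After j more steps, ‖r_{4+j}‖ ≈ 3.58e-5·ρ^j; need ρ^j ≤ 1e-12/3.58e-5 = 2.7933e-08.
j ≥ ln(2.7933e-08)/ln(0.2819) = -17.3935/-1.26620 = 13.737.
So 14 more iterations are needed.

14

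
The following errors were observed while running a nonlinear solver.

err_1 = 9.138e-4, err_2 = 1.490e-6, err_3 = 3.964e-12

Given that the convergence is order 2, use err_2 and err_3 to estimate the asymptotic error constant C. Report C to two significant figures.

1.8

C ≈ err_3 / err_2^2
  = 3.964e-12 / (1.490e-6)^2
  = 3.964e-12 / 2.2201e-12 ≈ 1.7855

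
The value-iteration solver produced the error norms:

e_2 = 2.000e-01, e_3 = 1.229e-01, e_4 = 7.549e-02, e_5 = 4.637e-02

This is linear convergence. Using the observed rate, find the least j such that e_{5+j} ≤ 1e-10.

41

Rate ρ ≈ e_5/e_4 = 4.637e-02/7.549e-02 = 0.6143.
After j more steps, e_{5+j} ≈ 4.637e-02·ρ^j; need ρ^j ≤ 1e-10/4.637e-02 = 2.15657e-09.
j ≥ ln(2.15657e-09)/ln(0.6143) = -19.9547/-0.48727 = 40.952.
So 41 more iterations are needed.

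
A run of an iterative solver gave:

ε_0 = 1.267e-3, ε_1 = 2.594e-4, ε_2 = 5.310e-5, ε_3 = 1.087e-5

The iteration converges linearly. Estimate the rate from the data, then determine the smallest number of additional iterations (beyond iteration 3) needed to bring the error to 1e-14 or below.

14

Rate ρ ≈ ε_3/ε_2 = 1.087e-5/5.310e-5 = 0.2047.
After j more steps, ε_{3+j} ≈ 1.087e-5·ρ^j; need ρ^j ≤ 1e-14/1.087e-5 = 9.19963e-10.
j ≥ ln(9.19963e-10)/ln(0.2047) = -20.8067/-1.58621 = 13.117.
So 14 more iterations are needed.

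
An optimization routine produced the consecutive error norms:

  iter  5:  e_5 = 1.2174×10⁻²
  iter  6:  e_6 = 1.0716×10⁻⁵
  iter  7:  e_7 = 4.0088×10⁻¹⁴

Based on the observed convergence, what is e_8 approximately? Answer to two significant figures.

First estimate the order: p ≈ ln(e_7/e_6) / ln(e_6/e_5) = ln(4.0088×10⁻¹⁴/1.0716×10⁻⁵)/ln(1.0716×10⁻⁵/1.2174×10⁻²) = ln(3.74095e-09)/ln(0.000880237) ≈ 2.7581.
Then e_8 ≈ e_7·(e_7/e_6)^p = 4.0088×10⁻¹⁴·(3.74095e-09)^2.7581 = 4.0088×10⁻¹⁴·5.7206e-24 ≈ 2.293e-37.

2.3e-37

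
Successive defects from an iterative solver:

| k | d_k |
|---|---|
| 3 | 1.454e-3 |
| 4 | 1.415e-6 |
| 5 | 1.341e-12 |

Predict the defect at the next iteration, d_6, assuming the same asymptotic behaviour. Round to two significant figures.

1.2e-24

First estimate the order: p ≈ ln(d_5/d_4) / ln(d_4/d_3) = ln(1.341e-12/1.415e-6)/ln(1.415e-6/1.454e-3) = ln(9.47703e-07)/ln(0.000973177) ≈ 1.9999.
Then d_6 ≈ d_5·(d_5/d_4)^p = 1.341e-12·(9.47703e-07)^1.9999 = 1.341e-12·8.99387e-13 ≈ 1.206e-24.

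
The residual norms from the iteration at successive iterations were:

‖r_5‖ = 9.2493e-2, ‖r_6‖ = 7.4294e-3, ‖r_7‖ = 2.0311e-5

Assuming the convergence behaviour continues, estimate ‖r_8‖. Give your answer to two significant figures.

2.0e-11

First estimate the order: p ≈ ln(‖r_7‖/‖r_6‖) / ln(‖r_6‖/‖r_5‖) = ln(2.0311e-5/7.4294e-3)/ln(7.4294e-3/9.2493e-2) = ln(0.00273387)/ln(0.0803239) ≈ 2.3405.
Then ‖r_8‖ ≈ ‖r_7‖·(‖r_7‖/‖r_6‖)^p = 2.0311e-5·(0.00273387)^2.3405 = 2.0311e-5·1.00179e-06 ≈ 2.035e-11.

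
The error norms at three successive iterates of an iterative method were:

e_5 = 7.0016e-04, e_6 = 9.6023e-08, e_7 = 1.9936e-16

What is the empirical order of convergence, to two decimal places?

2.25

p ≈ ln(e_7/e_6) / ln(e_6/e_5)
  = ln(1.9936e-16/9.6023e-08) / ln(9.6023e-08/7.0016e-04)
  = ln(2.07617e-09) / ln(0.000137144)
  = -19.99274 / -8.89448 ≈ 2.24777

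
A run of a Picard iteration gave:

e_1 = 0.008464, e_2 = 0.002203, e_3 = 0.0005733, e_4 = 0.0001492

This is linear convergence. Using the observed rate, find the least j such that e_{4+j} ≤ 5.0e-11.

Rate ρ ≈ e_4/e_3 = 0.0001492/0.0005733 = 0.2602.
After j more steps, e_{4+j} ≈ 0.0001492·ρ^j; need ρ^j ≤ 5.0e-11/0.0001492 = 3.35121e-07.
j ≥ ln(3.35121e-07)/ln(0.2602) = -14.9088/-1.34630 = 11.074.
So 12 more iterations are needed.

12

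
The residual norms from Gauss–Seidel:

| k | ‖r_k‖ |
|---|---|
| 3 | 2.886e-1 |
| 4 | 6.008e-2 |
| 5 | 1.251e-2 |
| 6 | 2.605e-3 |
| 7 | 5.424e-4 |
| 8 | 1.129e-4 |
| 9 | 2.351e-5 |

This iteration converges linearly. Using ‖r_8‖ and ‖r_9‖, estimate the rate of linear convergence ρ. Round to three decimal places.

ρ ≈ ‖r_9‖/‖r_8‖ = 2.351e-5/1.129e-4 = 0.20824

0.208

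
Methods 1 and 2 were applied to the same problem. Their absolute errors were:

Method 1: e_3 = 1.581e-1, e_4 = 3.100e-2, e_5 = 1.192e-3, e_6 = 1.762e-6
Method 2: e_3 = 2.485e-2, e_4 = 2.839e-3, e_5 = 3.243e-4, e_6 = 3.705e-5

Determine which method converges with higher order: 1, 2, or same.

1

Method 1: p ≈ ln(1.762e-6/1.192e-3)/ln(1.192e-3/3.100e-2) ≈ 2.00.
Method 2: p ≈ ln(3.705e-5/3.243e-4)/ln(3.243e-4/2.839e-3) ≈ 1.00.
Method 1 has the higher order (≈2.0 vs ≈1.0).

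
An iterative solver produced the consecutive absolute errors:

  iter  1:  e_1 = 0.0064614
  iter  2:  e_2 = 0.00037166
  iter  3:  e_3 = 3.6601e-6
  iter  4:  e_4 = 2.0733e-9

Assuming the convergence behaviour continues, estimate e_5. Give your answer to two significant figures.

1.2e-14

First estimate the order: p ≈ ln(e_4/e_3) / ln(e_3/e_2) = ln(2.0733e-9/3.6601e-6)/ln(3.6601e-6/0.00037166) = ln(0.00056646)/ln(0.00984798) ≈ 1.6180.
Then e_5 ≈ e_4·(e_4/e_3)^p = 2.0733e-9·(0.00056646)^1.6180 = 2.0733e-9·5.57992e-06 ≈ 1.157e-14.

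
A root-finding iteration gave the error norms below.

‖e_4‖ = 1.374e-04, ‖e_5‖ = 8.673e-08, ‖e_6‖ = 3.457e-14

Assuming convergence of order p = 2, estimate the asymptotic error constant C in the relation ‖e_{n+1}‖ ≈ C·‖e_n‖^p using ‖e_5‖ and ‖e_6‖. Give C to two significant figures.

4.6

C ≈ ‖e_6‖ / ‖e_5‖^2
  = 3.457e-14 / (8.673e-08)^2
  = 3.457e-14 / 7.52209e-15 ≈ 4.5958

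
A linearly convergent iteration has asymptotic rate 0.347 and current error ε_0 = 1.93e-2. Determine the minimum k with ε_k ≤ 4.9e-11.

After k steps, ε_k ≈ 1.93e-2·0.347^k.
Need 0.347^k ≤ 4.9e-11/1.93e-2 = 2.53886e-09.
k ≥ ln(2.53886e-09)/ln(0.347) = -19.7916/-1.05843 = 18.699.
Smallest integer k = 19.

19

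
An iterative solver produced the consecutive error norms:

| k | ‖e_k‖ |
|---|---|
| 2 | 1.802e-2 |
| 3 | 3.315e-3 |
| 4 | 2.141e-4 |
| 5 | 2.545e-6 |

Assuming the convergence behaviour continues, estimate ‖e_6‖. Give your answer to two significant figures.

First estimate the order: p ≈ ln(‖e_5‖/‖e_4‖) / ln(‖e_4‖/‖e_3‖) = ln(2.545e-6/2.141e-4)/ln(2.141e-4/3.315e-3) = ln(0.011887)/ln(0.0645852) ≈ 1.6178.
Then ‖e_6‖ ≈ ‖e_5‖·(‖e_5‖/‖e_4‖)^p = 2.545e-6·(0.011887)^1.6178 = 2.545e-6·0.000768868 ≈ 1.957e-09.

2.0e-9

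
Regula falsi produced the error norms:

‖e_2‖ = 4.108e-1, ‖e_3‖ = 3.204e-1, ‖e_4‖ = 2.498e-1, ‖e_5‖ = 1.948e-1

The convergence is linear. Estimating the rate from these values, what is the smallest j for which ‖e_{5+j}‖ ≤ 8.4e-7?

50

Rate ρ ≈ ‖e_5‖/‖e_4‖ = 1.948e-1/2.498e-1 = 0.7798.
After j more steps, ‖e_{5+j}‖ ≈ 1.948e-1·ρ^j; need ρ^j ≤ 8.4e-7/1.948e-1 = 4.31211e-06.
j ≥ ln(4.31211e-06)/ln(0.7798) = -12.3541/-0.24872 = 49.671.
So 50 more iterations are needed.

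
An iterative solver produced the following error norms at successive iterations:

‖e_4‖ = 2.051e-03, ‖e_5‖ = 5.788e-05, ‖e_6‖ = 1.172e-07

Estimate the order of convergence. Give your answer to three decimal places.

1.738

p ≈ ln(‖e_6‖/‖e_5‖) / ln(‖e_5‖/‖e_4‖)
  = ln(1.172e-07/5.788e-05) / ln(5.788e-05/2.051e-03)
  = ln(0.00202488) / ln(0.0282204)
  = -6.202245 / -3.567710 ≈ 1.738439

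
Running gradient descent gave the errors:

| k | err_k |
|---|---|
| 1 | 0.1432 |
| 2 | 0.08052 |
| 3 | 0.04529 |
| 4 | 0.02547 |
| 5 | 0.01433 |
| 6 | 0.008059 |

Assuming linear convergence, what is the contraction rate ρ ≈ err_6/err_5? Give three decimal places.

ρ ≈ err_6/err_5 = 0.008059/0.01433 = 0.56239

0.562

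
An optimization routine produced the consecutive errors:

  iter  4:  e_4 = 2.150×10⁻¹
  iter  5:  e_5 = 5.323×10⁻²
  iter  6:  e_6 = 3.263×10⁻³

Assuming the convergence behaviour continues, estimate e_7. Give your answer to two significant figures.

1.2e-5

First estimate the order: p ≈ ln(e_6/e_5) / ln(e_5/e_4) = ln(3.263×10⁻³/5.323×10⁻²)/ln(5.323×10⁻²/2.150×10⁻¹) = ln(0.0613)/ln(0.247581) ≈ 2.0000.
Then e_7 ≈ e_6·(e_6/e_5)^p = 3.263×10⁻³·(0.0613)^2.0000 = 3.263×10⁻³·0.00375769 ≈ 1.226e-05.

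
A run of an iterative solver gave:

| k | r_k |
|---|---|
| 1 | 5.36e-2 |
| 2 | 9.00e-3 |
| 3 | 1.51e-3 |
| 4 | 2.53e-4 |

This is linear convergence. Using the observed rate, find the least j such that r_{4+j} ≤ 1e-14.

14

Rate ρ ≈ r_4/r_3 = 2.53e-4/1.51e-3 = 0.1675.
After j more steps, r_{4+j} ≈ 2.53e-4·ρ^j; need ρ^j ≤ 1e-14/2.53e-4 = 3.95257e-11.
j ≥ ln(3.95257e-11)/ln(0.1675) = -23.9541/-1.78677 = 13.406.
So 14 more iterations are needed.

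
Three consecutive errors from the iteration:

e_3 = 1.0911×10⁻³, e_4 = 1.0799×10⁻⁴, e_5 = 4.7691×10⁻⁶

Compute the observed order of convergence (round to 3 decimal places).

1.349

p ≈ ln(e_5/e_4) / ln(e_4/e_3)
  = ln(4.7691×10⁻⁶/1.0799×10⁻⁴) / ln(1.0799×10⁻⁴/1.0911×10⁻³)
  = ln(0.0441624) / ln(0.0989735)
  = -3.119882 / -2.312903 ≈ 1.348903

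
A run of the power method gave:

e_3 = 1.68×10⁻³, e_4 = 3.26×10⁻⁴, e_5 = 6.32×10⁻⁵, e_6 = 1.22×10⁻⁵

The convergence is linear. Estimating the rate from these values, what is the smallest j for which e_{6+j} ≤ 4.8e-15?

Rate ρ ≈ e_6/e_5 = 1.22×10⁻⁵/6.32×10⁻⁵ = 0.1930.
After j more steps, e_{6+j} ≈ 1.22×10⁻⁵·ρ^j; need ρ^j ≤ 4.8e-15/1.22×10⁻⁵ = 3.93443e-10.
j ≥ ln(3.93443e-10)/ln(0.1930) = -21.6561/-1.64507 = 13.164.
So 14 more iterations are needed.

14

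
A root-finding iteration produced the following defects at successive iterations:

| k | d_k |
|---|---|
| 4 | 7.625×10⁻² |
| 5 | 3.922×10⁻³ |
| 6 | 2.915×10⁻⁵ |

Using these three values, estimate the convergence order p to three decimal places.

1.652

p ≈ ln(d_6/d_5) / ln(d_5/d_4)
  = ln(2.915×10⁻⁵/3.922×10⁻³) / ln(3.922×10⁻³/7.625×10⁻²)
  = ln(0.00743243) / ln(0.0514361)
  = -4.901902 / -2.967415 ≈ 1.651910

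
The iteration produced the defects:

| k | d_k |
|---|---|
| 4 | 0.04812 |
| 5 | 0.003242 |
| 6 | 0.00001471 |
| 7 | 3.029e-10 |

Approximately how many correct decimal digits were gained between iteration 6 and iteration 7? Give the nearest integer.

5

Digits gained ≈ log₁₀(d_6/d_7) = log₁₀(0.00001471/3.029e-10) = log₁₀(48563.9) ≈ 4.686.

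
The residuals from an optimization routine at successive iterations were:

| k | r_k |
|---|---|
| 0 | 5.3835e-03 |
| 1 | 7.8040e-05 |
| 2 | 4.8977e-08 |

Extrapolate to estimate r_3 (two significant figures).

First estimate the order: p ≈ ln(r_2/r_1) / ln(r_1/r_0) = ln(4.8977e-08/7.8040e-05)/ln(7.8040e-05/5.3835e-03) = ln(0.000627588)/ln(0.0144961) ≈ 1.7416.
Then r_3 ≈ r_2·(r_2/r_1)^p = 4.8977e-08·(0.000627588)^1.7416 = 4.8977e-08·2.64746e-06 ≈ 1.297e-13.

1.3e-13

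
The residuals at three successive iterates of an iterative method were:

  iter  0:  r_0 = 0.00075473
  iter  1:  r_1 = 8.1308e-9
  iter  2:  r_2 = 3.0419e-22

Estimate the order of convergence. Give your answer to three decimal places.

2.703

p ≈ ln(r_2/r_1) / ln(r_1/r_0)
  = ln(3.0419e-22/8.1308e-9) / ln(8.1308e-9/0.00075473)
  = ln(3.74121e-14) / ln(1.07731e-05)
  = -30.916782 / -11.438458 ≈ 2.702880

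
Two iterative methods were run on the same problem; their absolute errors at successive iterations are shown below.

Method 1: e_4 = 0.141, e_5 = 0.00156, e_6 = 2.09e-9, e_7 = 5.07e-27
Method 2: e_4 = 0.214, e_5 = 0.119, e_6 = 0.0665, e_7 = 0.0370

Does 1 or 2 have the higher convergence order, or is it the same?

Method 1: p ≈ ln(5.07e-27/2.09e-9)/ln(2.09e-9/0.00156) ≈ 3.00.
Method 2: p ≈ ln(0.0370/0.0665)/ln(0.0665/0.119) ≈ 1.01.
Method 1 has the higher order (≈3.0 vs ≈1.0).

1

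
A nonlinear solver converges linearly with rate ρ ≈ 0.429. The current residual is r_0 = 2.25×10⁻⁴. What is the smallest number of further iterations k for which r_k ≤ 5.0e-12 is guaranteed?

After k steps, r_k ≈ 2.25×10⁻⁴·0.429^k.
Need 0.429^k ≤ 5.0e-12/2.25×10⁻⁴ = 2.22222e-08.
k ≥ ln(2.22222e-08)/ln(0.429) = -17.6222/-0.84630 = 20.823.
Smallest integer k = 21.

21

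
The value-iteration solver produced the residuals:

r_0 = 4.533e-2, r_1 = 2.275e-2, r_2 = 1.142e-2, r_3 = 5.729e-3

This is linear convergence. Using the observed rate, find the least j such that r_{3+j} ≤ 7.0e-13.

Rate ρ ≈ r_3/r_2 = 5.729e-3/1.142e-2 = 0.5017.
After j more steps, r_{3+j} ≈ 5.729e-3·ρ^j; need ρ^j ≤ 7.0e-13/5.729e-3 = 1.22185e-10.
j ≥ ln(1.22185e-10)/ln(0.5017) = -22.8255/-0.68975 = 33.092.
So 34 more iterations are needed.

34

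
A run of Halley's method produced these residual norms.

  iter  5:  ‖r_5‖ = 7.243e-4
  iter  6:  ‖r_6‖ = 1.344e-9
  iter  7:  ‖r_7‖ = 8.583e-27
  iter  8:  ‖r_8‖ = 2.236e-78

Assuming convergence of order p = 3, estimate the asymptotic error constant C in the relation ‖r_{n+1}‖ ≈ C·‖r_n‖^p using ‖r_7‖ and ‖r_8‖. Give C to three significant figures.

3.54

C ≈ ‖r_8‖ / ‖r_7‖^3
  = 2.236e-78 / (8.583e-27)^3
  = 2.236e-78 / 6.32291e-79 ≈ 3.5363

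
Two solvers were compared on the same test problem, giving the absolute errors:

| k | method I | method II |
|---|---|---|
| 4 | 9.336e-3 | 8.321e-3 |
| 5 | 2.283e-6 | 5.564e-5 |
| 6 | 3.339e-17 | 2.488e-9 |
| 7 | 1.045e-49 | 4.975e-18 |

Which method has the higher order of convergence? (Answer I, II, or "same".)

I

Method I: p ≈ ln(1.045e-49/3.339e-17)/ln(3.339e-17/2.283e-6) ≈ 3.00.
Method II: p ≈ ln(4.975e-18/2.488e-9)/ln(2.488e-9/5.564e-5) ≈ 2.00.
Method I has the higher order (≈3.0 vs ≈2.0).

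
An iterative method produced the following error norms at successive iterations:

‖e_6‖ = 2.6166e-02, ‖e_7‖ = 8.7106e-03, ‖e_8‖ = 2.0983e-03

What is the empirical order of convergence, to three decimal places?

1.294

p ≈ ln(‖e_8‖/‖e_7‖) / ln(‖e_7‖/‖e_6‖)
  = ln(2.0983e-03/8.7106e-03) / ln(8.7106e-03/2.6166e-02)
  = ln(0.24089) / ln(0.332898)
  = -1.423415 / -1.099919 ≈ 1.294109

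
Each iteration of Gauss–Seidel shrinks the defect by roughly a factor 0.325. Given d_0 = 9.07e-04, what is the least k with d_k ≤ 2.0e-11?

16

After k steps, d_k ≈ 9.07e-04·0.325^k.
Need 0.325^k ≤ 2.0e-11/9.07e-04 = 2.20507e-08.
k ≥ ln(2.20507e-08)/ln(0.325) = -17.6299/-1.12393 = 15.686.
Smallest integer k = 16.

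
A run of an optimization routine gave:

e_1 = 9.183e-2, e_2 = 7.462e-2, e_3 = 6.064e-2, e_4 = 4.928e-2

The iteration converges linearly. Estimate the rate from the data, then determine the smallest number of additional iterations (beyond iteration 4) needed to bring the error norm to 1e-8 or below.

75

Rate ρ ≈ e_4/e_3 = 4.928e-2/6.064e-2 = 0.8127.
After j more steps, e_{4+j} ≈ 4.928e-2·ρ^j; need ρ^j ≤ 1e-8/4.928e-2 = 2.02922e-07.
j ≥ ln(2.02922e-07)/ln(0.8127) = -15.4104/-0.20739 = 74.306.
So 75 more iterations are needed.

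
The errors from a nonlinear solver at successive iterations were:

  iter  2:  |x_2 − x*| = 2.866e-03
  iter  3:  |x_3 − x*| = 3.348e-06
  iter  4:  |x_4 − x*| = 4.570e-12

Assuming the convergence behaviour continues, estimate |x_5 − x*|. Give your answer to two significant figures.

First estimate the order: p ≈ ln(|x_4 − x*|/|x_3 − x*|) / ln(|x_3 − x*|/|x_2 − x*|) = ln(4.570e-12/3.348e-06)/ln(3.348e-06/2.866e-03) = ln(1.36499e-06)/ln(0.00116818) ≈ 2.0000.
Then |x_5 − x*| ≈ |x_4 − x*|·(|x_4 − x*|/|x_3 − x*|)^p = 4.570e-12·(1.36499e-06)^2.0000 = 4.570e-12·1.8632e-12 ≈ 8.515e-24.

8.5e-24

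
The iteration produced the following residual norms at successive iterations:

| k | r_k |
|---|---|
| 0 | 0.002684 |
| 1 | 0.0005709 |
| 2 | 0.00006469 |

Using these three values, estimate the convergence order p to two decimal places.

p ≈ ln(r_2/r_1) / ln(r_1/r_0)
  = ln(0.00006469/0.0005709) / ln(0.0005709/0.002684)
  = ln(0.113312) / ln(0.212705)
  = -2.17761 / -1.54785 ≈ 1.40686

1.41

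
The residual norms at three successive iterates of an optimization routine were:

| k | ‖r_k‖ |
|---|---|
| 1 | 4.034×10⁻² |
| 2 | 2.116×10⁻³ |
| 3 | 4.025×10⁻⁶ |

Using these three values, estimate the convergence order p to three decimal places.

p ≈ ln(‖r_3‖/‖r_2‖) / ln(‖r_2‖/‖r_1‖)
  = ln(4.025×10⁻⁶/2.116×10⁻³) / ln(2.116×10⁻³/4.034×10⁻²)
  = ln(0.00190217) / ln(0.0524541)
  = -6.264760 / -2.947817 ≈ 2.125220

2.125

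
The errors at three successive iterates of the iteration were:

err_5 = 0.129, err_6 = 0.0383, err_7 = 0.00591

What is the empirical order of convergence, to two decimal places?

1.54

p ≈ ln(err_7/err_6) / ln(err_6/err_5)
  = ln(0.00591/0.0383) / ln(0.0383/0.129)
  = ln(0.154308) / ln(0.296899)
  = -1.86880 / -1.21436 ≈ 1.53892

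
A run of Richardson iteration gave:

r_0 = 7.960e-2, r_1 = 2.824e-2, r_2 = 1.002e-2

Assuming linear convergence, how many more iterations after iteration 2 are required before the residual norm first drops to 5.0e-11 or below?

Rate ρ ≈ r_2/r_1 = 1.002e-2/2.824e-2 = 0.3548.
After j more steps, r_{2+j} ≈ 1.002e-2·ρ^j; need ρ^j ≤ 5.0e-11/1.002e-2 = 4.99002e-09.
j ≥ ln(4.99002e-09)/ln(0.3548) = -19.1158/-1.03620 = 18.448.
So 19 more iterations are needed.

19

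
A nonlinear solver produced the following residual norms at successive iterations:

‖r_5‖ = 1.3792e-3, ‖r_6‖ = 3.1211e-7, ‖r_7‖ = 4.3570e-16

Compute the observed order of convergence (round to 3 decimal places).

p ≈ ln(‖r_7‖/‖r_6‖) / ln(‖r_6‖/‖r_5‖)
  = ln(4.3570e-16/3.1211e-7) / ln(3.1211e-7/1.3792e-3)
  = ln(1.39598e-09) / ln(0.000226298)
  = -20.389669 / -8.393658 ≈ 2.429176

2.429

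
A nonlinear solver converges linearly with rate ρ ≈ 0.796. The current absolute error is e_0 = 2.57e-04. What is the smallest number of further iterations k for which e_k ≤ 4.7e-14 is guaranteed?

After k steps, e_k ≈ 2.57e-04·0.796^k.
Need 0.796^k ≤ 4.7e-14/2.57e-04 = 1.82879e-10.
k ≥ ln(1.82879e-10)/ln(0.796) = -22.4222/-0.22816 = 98.274.
Smallest integer k = 99.

99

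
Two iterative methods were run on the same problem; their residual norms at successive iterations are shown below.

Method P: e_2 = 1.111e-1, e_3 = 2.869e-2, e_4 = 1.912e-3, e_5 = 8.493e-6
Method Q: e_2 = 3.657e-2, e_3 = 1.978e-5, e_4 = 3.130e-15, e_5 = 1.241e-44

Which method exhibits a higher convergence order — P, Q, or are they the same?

Q

Method P: p ≈ ln(8.493e-6/1.912e-3)/ln(1.912e-3/2.869e-2) ≈ 2.00.
Method Q: p ≈ ln(1.241e-44/3.130e-15)/ln(3.130e-15/1.978e-5) ≈ 3.00.
Method Q has the higher order (≈3.0 vs ≈2.0).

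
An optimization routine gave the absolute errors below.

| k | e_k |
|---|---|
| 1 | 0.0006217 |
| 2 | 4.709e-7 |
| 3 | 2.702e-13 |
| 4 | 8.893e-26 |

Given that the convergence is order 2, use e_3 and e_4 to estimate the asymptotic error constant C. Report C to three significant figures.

1.22

C ≈ e_4 / e_3^2
  = 8.893e-26 / (2.702e-13)^2
  = 8.893e-26 / 7.3008e-26 ≈ 1.2181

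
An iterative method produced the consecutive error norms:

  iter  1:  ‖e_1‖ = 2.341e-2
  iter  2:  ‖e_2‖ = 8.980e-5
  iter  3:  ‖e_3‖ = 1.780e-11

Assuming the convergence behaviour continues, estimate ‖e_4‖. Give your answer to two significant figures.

4.5e-30

First estimate the order: p ≈ ln(‖e_3‖/‖e_2‖) / ln(‖e_2‖/‖e_1‖) = ln(1.780e-11/8.980e-5)/ln(8.980e-5/2.341e-2) = ln(1.98218e-07)/ln(0.00383597) ≈ 2.7742.
Then ‖e_4‖ ≈ ‖e_3‖·(‖e_3‖/‖e_2‖)^p = 1.780e-11·(1.98218e-07)^2.7742 = 1.780e-11·2.54059e-19 ≈ 4.522e-30.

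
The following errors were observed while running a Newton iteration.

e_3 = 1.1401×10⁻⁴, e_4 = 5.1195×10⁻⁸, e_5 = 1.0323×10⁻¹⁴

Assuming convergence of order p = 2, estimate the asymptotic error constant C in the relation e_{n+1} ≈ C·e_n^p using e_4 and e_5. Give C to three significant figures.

C ≈ e_5 / e_4^2
  = 1.0323×10⁻¹⁴ / (5.1195×10⁻⁸)^2
  = 1.0323×10⁻¹⁴ / 2.62093e-15 ≈ 3.9387

3.94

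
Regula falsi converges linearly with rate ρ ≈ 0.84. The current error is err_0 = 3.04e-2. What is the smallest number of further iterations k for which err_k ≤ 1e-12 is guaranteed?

139

After k steps, err_k ≈ 3.04e-2·0.84^k.
Need 0.84^k ≤ 1e-12/3.04e-2 = 3.28947e-11.
k ≥ ln(3.28947e-11)/ln(0.84) = -24.1377/-0.17435 = 138.444.
Smallest integer k = 139.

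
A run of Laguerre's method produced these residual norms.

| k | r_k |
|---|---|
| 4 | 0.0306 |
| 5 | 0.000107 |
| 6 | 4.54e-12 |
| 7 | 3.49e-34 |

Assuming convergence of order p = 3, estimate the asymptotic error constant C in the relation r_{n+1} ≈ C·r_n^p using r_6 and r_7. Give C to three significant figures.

C ≈ r_7 / r_6^3
  = 3.49e-34 / (4.54e-12)^3
  = 3.49e-34 / 9.35767e-35 ≈ 3.7296

3.73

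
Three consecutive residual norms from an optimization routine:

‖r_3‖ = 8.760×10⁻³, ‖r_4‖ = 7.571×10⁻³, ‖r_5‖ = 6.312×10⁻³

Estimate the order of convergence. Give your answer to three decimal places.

p ≈ ln(‖r_5‖/‖r_4‖) / ln(‖r_4‖/‖r_3‖)
  = ln(6.312×10⁻³/7.571×10⁻³) / ln(7.571×10⁻³/8.760×10⁻³)
  = ln(0.833708) / ln(0.864269)
  = -0.181872 / -0.145871 ≈ 1.246800

1.247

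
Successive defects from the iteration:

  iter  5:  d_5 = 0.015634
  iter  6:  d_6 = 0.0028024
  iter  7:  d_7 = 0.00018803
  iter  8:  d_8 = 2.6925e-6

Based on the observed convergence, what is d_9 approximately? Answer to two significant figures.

First estimate the order: p ≈ ln(d_8/d_7) / ln(d_7/d_6) = ln(2.6925e-6/0.00018803)/ln(0.00018803/0.0028024) = ln(0.0143195)/ln(0.0670961) ≈ 1.5717.
Then d_9 ≈ d_8·(d_8/d_7)^p = 2.6925e-6·(0.0143195)^1.5717 = 2.6925e-6·0.00126378 ≈ 3.403e-09.

3.4e-9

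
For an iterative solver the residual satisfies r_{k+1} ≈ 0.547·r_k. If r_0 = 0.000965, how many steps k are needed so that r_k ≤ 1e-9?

After k steps, r_k ≈ 0.000965·0.547^k.
Need 0.547^k ≤ 1e-9/0.000965 = 1.03627e-06.
k ≥ ln(1.03627e-06)/ln(0.547) = -13.7799/-0.60331 = 22.840.
Smallest integer k = 23.

23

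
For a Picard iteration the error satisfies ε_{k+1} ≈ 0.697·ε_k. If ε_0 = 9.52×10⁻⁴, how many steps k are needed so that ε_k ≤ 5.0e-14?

After k steps, ε_k ≈ 9.52×10⁻⁴·0.697^k.
Need 0.697^k ≤ 5.0e-14/9.52×10⁻⁴ = 5.2521e-11.
k ≥ ln(5.2521e-11)/ln(0.697) = -23.6698/-0.36097 = 65.573.
Smallest integer k = 66.

66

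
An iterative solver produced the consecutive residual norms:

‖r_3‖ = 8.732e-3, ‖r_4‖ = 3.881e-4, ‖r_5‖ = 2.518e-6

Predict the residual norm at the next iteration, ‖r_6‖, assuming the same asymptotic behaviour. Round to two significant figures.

First estimate the order: p ≈ ln(‖r_5‖/‖r_4‖) / ln(‖r_4‖/‖r_3‖) = ln(2.518e-6/3.881e-4)/ln(3.881e-4/8.732e-3) = ln(0.00648802)/ln(0.0444457) ≈ 1.6181.
Then ‖r_6‖ ≈ ‖r_5‖·(‖r_5‖/‖r_4‖)^p = 2.518e-6·(0.00648802)^1.6181 = 2.518e-6·0.000288256 ≈ 7.258e-10.

7.3e-10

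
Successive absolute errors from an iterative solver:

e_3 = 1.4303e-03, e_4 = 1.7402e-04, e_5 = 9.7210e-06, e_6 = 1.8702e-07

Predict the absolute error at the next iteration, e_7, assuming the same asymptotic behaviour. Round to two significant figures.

8.4e-10

First estimate the order: p ≈ ln(e_6/e_5) / ln(e_5/e_4) = ln(1.8702e-07/9.7210e-06)/ln(9.7210e-06/1.7402e-04) = ln(0.0192388)/ln(0.0558614) ≈ 1.3695.
Then e_7 ≈ e_6·(e_6/e_5)^p = 1.8702e-07·(0.0192388)^1.3695 = 1.8702e-07·0.00446871 ≈ 8.357e-10.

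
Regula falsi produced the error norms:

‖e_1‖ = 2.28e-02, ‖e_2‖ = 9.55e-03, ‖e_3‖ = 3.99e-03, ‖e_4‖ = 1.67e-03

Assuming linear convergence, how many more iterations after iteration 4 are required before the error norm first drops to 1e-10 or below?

20

Rate ρ ≈ ‖e_4‖/‖e_3‖ = 1.67e-03/3.99e-03 = 0.4185.
After j more steps, ‖e_{4+j}‖ ≈ 1.67e-03·ρ^j; need ρ^j ≤ 1e-10/1.67e-03 = 5.98802e-08.
j ≥ ln(5.98802e-08)/ln(0.4185) = -16.6309/-0.87108 = 19.092.
So 20 more iterations are needed.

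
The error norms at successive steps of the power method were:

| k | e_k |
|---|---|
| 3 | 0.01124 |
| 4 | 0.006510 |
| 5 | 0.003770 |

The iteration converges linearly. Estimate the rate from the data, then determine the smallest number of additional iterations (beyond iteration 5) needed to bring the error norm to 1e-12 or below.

Rate ρ ≈ e_5/e_4 = 0.003770/0.006510 = 0.5791.
After j more steps, e_{5+j} ≈ 0.003770·ρ^j; need ρ^j ≤ 1e-12/0.003770 = 2.65252e-10.
j ≥ ln(2.65252e-10)/ln(0.5791) = -22.0503/-0.54628 = 40.364.
So 41 more iterations are needed.

41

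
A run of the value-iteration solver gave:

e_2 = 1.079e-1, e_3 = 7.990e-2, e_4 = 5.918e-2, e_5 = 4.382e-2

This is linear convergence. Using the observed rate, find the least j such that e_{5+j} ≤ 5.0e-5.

Rate ρ ≈ e_5/e_4 = 4.382e-2/5.918e-2 = 0.7405.
After j more steps, e_{5+j} ≈ 4.382e-2·ρ^j; need ρ^j ≤ 5.0e-5/4.382e-2 = 0.00114103.
j ≥ ln(0.00114103)/ln(0.7405) = -6.7758/-0.30043 = 22.554.
So 23 more iterations are needed.

23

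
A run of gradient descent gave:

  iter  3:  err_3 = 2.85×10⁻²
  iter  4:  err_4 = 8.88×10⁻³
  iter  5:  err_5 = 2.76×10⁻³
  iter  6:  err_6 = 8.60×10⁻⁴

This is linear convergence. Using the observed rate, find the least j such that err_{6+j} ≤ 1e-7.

Rate ρ ≈ err_6/err_5 = 8.60×10⁻⁴/2.76×10⁻³ = 0.3116.
After j more steps, err_{6+j} ≈ 8.60×10⁻⁴·ρ^j; need ρ^j ≤ 1e-7/8.60×10⁻⁴ = 0.000116279.
j ≥ ln(0.000116279)/ln(0.3116) = -9.0595/-1.16603 = 7.770.
So 8 more iterations are needed.

8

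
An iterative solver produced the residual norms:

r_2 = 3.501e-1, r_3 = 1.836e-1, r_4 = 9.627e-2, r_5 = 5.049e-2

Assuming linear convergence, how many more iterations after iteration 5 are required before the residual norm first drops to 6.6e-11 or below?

32

Rate ρ ≈ r_5/r_4 = 5.049e-2/9.627e-2 = 0.5245.
After j more steps, r_{5+j} ≈ 5.049e-2·ρ^j; need ρ^j ≤ 6.6e-11/5.049e-2 = 1.30719e-09.
j ≥ ln(1.30719e-09)/ln(0.5245) = -20.4554/-0.64531 = 31.699.
So 32 more iterations are needed.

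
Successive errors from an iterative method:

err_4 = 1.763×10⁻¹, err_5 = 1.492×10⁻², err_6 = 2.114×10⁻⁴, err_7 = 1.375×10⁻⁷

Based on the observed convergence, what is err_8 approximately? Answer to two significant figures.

First estimate the order: p ≈ ln(err_7/err_6) / ln(err_6/err_5) = ln(1.375×10⁻⁷/2.114×10⁻⁴)/ln(2.114×10⁻⁴/1.492×10⁻²) = ln(0.000650426)/ln(0.0141689) ≈ 1.7238.
Then err_8 ≈ err_7·(err_7/err_6)^p = 1.375×10⁻⁷·(0.000650426)^1.7238 = 1.375×10⁻⁷·3.21063e-06 ≈ 4.415e-13.

4.4e-13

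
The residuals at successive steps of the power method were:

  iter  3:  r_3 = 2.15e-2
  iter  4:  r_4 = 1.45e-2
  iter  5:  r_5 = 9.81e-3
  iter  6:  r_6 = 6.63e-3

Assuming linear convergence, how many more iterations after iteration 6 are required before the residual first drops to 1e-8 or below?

35

Rate ρ ≈ r_6/r_5 = 6.63e-3/9.81e-3 = 0.6758.
After j more steps, r_{6+j} ≈ 6.63e-3·ρ^j; need ρ^j ≤ 1e-8/6.63e-3 = 1.5083e-06.
j ≥ ln(1.5083e-06)/ln(0.6758) = -13.4045/-0.39186 = 34.207.
So 35 more iterations are needed.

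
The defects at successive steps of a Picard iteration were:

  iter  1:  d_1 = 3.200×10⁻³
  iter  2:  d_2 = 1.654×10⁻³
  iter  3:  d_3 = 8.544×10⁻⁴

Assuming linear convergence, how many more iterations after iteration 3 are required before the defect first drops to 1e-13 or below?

Rate ρ ≈ d_3/d_2 = 8.544×10⁻⁴/1.654×10⁻³ = 0.5166.
After j more steps, d_{3+j} ≈ 8.544×10⁻⁴·ρ^j; need ρ^j ≤ 1e-13/8.544×10⁻⁴ = 1.17041e-10.
j ≥ ln(1.17041e-10)/ln(0.5166) = -22.8685/-0.66049 = 34.624.
So 35 more iterations are needed.

35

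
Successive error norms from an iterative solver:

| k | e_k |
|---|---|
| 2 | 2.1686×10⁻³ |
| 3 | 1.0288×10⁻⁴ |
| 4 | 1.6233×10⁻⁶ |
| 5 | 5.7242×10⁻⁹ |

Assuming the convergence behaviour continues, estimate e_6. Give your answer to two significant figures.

2.6e-12

First estimate the order: p ≈ ln(e_5/e_4) / ln(e_4/e_3) = ln(5.7242×10⁻⁹/1.6233×10⁻⁶)/ln(1.6233×10⁻⁶/1.0288×10⁻⁴) = ln(0.00352627)/ln(0.0157786) ≈ 1.3611.
Then e_6 ≈ e_5·(e_5/e_4)^p = 5.7242×10⁻⁹·(0.00352627)^1.3611 = 5.7242×10⁻⁹·0.000458829 ≈ 2.626e-12.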